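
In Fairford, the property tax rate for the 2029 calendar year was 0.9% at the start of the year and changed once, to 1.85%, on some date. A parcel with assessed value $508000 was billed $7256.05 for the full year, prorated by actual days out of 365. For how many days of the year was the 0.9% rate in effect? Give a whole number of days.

162 days

Let d = days at the first rate; then 365 − d days at the second rate.
$508000 × [0.9%·d + 1.85%·(365−d)] / 365 = $7256.05
Solving gives d = 162, so the new rate took effect on 12 June 2029.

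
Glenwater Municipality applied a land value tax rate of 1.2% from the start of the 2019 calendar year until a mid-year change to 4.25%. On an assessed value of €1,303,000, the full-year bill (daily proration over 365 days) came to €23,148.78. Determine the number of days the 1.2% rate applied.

Let d = days at the first rate; then 365 − d days at the second rate.
€1,303,000 × [1.2%·d + 4.25%·(365−d)] / 365 = €23,148.78
Solving gives d = 296, so the new rate took effect on 24 Oct 2019.

296 days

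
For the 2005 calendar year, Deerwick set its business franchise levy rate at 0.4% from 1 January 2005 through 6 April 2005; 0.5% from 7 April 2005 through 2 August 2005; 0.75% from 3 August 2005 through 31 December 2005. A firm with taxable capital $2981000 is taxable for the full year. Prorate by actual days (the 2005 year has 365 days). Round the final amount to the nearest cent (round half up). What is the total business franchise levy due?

1 January – 6 April 2005: 96 days at 0.4% → $2981000 × 0.4% × 96/365 = $3136.1753
7 April – 2 August 2005: 118 days at 0.5% → $2981000 × 0.5% × 118/365 = $4818.6027
3 August – 31 December 2005: 151 days at 0.75% → $2981000 × 0.75% × 151/365 = $9249.2671
Total = $17204.0452

$17204.05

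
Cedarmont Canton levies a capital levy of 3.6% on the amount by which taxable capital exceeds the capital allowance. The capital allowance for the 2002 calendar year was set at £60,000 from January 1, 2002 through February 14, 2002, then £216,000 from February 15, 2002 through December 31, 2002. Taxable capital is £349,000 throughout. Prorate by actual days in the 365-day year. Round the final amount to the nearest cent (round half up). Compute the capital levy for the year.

£5,480.38

January 1 – February 14, 2002: 45 days, exemption £60,000 → (£349,000 − £60,000) × 3.6% × 45/365 = £1,282.6849
February 15 – December 31, 2002: 320 days, exemption £216,000 → (£349,000 − £216,000) × 3.6% × 320/365 = £4,197.6986
Total = £5,480.3836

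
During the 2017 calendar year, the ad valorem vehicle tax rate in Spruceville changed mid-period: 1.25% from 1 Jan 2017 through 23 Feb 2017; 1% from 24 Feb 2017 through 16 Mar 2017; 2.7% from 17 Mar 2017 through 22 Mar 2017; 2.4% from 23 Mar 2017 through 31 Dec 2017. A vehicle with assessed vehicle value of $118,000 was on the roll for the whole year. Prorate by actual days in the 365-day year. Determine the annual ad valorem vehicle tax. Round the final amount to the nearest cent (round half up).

1 Jan – 23 Feb 2017: 54 days at 1.25% → $118,000 × 1.25% × 54/365 = $218.2192
24 Feb – 16 Mar 2017: 21 days at 1% → $118,000 × 1% × 21/365 = $67.8904
17 Mar – 22 Mar 2017: 6 days at 2.7% → $118,000 × 2.7% × 6/365 = $52.3726
23 Mar – 31 Dec 2017: 284 days at 2.4% → $118,000 × 2.4% × 284/365 = $2,203.5288
Total = $2,542.0110

$2,542.01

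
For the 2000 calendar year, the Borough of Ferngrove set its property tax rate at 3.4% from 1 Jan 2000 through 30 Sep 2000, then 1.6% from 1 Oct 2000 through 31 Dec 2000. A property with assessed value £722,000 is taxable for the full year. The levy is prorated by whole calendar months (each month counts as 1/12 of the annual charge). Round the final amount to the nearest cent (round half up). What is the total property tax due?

1 Jan – 30 Sep 2000: 9 months at 3.4% → £722,000 × 3.4% × 9/12 = £18,411.0000
1 Oct – 31 Dec 2000: 3 months at 1.6% → £722,000 × 1.6% × 3/12 = £2,888.0000
Total = £21,299.0000

£21,299.00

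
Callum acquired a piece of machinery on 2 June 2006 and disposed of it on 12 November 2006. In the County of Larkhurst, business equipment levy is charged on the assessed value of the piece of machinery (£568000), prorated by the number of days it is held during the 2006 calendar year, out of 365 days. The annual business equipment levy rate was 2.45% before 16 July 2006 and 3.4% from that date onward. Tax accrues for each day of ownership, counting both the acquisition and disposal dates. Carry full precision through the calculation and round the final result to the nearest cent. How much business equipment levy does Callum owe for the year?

2 June – 15 July 2006: 44 days at 2.45% → £568000 × 2.45% × 44/365 = £1677.5452
16 July – 12 November 2006: 120 days at 3.4% → £568000 × 3.4% × 120/365 = £6349.1507
Total = £8026.6959

£8026.70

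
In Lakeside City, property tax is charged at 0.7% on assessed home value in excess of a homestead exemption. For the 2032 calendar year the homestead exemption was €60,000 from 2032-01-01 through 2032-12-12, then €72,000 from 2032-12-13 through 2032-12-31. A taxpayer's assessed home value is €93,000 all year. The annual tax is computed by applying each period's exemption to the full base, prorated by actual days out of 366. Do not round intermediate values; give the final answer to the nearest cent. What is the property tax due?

€226.64

2032-01-01 to 2032-12-12: 347 days, exemption €60,000 → (€93,000 − €60,000) × 0.7% × 347/366 = €219.0082
2032-12-13 to 2032-12-31: 19 days, exemption €72,000 → (€93,000 − €72,000) × 0.7% × 19/366 = €7.6311
Total = €226.6393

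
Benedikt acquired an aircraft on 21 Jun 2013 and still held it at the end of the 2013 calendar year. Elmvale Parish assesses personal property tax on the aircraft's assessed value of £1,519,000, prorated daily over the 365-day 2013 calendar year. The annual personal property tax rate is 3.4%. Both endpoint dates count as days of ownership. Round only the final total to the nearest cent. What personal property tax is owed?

Days held (21 Jun – 31 Dec 2013): 194 out of 365
Tax = £1,519,000 × 3.4% × 194/365 = £27,450.2027

£27,450.20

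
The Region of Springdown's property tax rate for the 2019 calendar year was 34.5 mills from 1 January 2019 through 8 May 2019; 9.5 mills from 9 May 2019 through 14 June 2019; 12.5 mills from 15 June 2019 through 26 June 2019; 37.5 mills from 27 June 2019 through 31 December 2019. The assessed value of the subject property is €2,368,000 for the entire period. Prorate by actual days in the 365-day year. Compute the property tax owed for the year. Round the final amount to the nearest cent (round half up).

1 January – 8 May 2019: 128 days at 34.5 mills → €2,368,000 × 3.45% × 128/365 = €28,649.5562
9 May – 14 June 2019: 37 days at 9.5 mills → €2,368,000 × 0.95% × 37/365 = €2,280.4164
15 June – 26 June 2019: 12 days at 12.5 mills → €2,368,000 × 1.25% × 12/365 = €973.1507
27 June – 31 December 2019: 188 days at 37.5 mills → €2,368,000 × 3.75% × 188/365 = €45,738.0822
Total = €77,641.2055

€77,641.21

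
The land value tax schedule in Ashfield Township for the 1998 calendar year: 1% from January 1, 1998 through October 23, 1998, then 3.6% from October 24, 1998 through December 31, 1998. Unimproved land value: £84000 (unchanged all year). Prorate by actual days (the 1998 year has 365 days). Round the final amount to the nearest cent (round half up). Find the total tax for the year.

£1252.87

January 1 – October 23, 1998: 296 days at 1% → £84000 × 1% × 296/365 = £681.2055
October 24 – December 31, 1998: 69 days at 3.6% → £84000 × 3.6% × 69/365 = £571.6603
Total = £1252.8658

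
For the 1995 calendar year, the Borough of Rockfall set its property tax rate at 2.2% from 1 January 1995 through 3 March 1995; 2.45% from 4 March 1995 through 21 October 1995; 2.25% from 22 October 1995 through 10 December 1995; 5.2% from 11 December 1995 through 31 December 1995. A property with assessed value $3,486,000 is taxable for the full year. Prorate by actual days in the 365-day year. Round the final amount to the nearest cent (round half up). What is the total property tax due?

$88,487.10

1 January – 3 March 1995: 62 days at 2.2% → $3,486,000 × 2.2% × 62/365 = $13,027.1342
4 March – 21 October 1995: 232 days at 2.45% → $3,486,000 × 2.45% × 232/365 = $54,286.0932
22 October – 10 December 1995: 50 days at 2.25% → $3,486,000 × 2.25% × 50/365 = $10,744.5205
11 December – 31 December 1995: 21 days at 5.2% → $3,486,000 × 5.2% × 21/365 = $10,429.3479
Total = $88,487.0959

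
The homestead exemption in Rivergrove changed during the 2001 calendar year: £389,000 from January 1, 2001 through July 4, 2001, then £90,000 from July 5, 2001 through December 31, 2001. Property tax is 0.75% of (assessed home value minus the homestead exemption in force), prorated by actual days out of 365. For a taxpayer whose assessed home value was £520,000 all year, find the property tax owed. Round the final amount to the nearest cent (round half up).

£2,088.39

January 1 – July 4, 2001: 185 days, exemption £389,000 → (£520,000 − £389,000) × 0.75% × 185/365 = £497.9795
July 5 – December 31, 2001: 180 days, exemption £90,000 → (£520,000 − £90,000) × 0.75% × 180/365 = £1,590.4110
Total = £2,088.3904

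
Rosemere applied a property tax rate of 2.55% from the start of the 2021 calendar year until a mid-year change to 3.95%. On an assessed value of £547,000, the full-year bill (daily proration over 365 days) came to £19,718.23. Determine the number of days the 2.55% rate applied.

90 days

Let d = days at the first rate; then 365 − d days at the second rate.
£547,000 × [2.55%·d + 3.95%·(365−d)] / 365 = £19,718.23
Solving gives d = 90, so the new rate took effect on April 1, 2021.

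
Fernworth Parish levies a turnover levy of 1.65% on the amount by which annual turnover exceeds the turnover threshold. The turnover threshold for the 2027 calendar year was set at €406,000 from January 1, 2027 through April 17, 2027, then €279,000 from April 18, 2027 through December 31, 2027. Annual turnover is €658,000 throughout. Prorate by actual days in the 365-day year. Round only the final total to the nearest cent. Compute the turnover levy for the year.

€5,639.20

January 1 – April 17, 2027: 107 days, exemption €406,000 → (€658,000 − €406,000) × 1.65% × 107/365 = €1,218.9205
April 18 – December 31, 2027: 258 days, exemption €279,000 → (€658,000 − €279,000) × 1.65% × 258/365 = €4,420.2822
Total = €5,639.2027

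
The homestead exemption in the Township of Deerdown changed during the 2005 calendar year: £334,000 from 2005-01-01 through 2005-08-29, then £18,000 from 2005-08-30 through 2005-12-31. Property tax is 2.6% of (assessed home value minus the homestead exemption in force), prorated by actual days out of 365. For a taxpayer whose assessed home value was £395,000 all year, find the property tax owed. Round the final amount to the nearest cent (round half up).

2005-01-01 to 2005-08-29: 241 days, exemption £334,000 → (£395,000 − £334,000) × 2.6% × 241/365 = £1,047.1945
2005-08-30 to 2005-12-31: 124 days, exemption £18,000 → (£395,000 − £18,000) × 2.6% × 124/365 = £3,329.9945
Total = £4,377.1890

£4,377.19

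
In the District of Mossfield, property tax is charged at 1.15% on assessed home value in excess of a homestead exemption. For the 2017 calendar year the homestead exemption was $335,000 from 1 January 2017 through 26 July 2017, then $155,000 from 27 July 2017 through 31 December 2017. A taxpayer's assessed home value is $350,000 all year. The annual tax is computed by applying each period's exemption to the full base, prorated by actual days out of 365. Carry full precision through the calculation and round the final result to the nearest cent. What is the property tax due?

$1,068.55

1 January – 26 July 2017: 207 days, exemption $335,000 → ($350,000 − $335,000) × 1.15% × 207/365 = $97.8288
27 July – 31 December 2017: 158 days, exemption $155,000 → ($350,000 − $155,000) × 1.15% × 158/365 = $970.7260
Total = $1,068.5548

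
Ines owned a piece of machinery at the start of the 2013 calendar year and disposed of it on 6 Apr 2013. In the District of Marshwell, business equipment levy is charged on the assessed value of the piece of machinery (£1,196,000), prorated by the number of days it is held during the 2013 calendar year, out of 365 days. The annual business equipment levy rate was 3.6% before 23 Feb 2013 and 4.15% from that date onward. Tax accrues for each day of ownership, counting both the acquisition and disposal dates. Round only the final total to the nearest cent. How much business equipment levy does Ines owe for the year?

1 Jan – 22 Feb 2013: 53 days at 3.6% → £1,196,000 × 3.6% × 53/365 = £6,251.9671
23 Feb – 6 Apr 2013: 43 days at 4.15% → £1,196,000 × 4.15% × 43/365 = £5,847.2932
Total = £12,099.2603

£12,099.26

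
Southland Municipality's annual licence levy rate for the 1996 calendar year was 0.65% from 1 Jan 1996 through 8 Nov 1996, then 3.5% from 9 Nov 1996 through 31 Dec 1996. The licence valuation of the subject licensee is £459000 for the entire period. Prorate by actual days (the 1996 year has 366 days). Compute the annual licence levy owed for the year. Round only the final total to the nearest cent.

1 Jan – 8 Nov 1996: 313 days at 0.65% → £459000 × 0.65% × 313/366 = £2551.4631
9 Nov – 31 Dec 1996: 53 days at 3.5% → £459000 × 3.5% × 53/366 = £2326.3525
Total = £4877.8156

£4877.82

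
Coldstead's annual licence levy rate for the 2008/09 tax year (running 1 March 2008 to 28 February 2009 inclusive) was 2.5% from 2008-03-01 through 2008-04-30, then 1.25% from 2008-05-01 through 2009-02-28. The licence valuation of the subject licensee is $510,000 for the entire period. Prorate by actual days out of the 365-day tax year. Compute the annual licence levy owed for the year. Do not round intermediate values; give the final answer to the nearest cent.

2008-03-01 to 2008-04-30: 61 days at 2.5% → $510,000 × 2.5% × 61/365 = $2,130.8219
2008-05-01 to 2009-02-28: 304 days at 1.25% → $510,000 × 1.25% × 304/365 = $5,309.5890
Total = $7,440.4110

$7,440.41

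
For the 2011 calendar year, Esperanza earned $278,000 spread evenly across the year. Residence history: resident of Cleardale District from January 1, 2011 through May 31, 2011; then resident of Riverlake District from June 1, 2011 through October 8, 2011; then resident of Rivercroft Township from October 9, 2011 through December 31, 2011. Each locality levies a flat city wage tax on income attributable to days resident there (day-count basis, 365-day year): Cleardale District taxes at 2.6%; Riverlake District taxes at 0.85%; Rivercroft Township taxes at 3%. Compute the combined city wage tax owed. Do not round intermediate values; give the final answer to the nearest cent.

Cleardale District, January 1 – May 31, 2011: 151 days → $278,000 × 2.6% × 151/365 = $2,990.2137
Riverlake District, June 1 – October 8, 2011: 130 days → $278,000 × 0.85% × 130/365 = $841.6164
Rivercroft Township, October 9 – December 31, 2011: 84 days → $278,000 × 3% × 84/365 = $1,919.3425
Total = $5,751.1726

$5,751.17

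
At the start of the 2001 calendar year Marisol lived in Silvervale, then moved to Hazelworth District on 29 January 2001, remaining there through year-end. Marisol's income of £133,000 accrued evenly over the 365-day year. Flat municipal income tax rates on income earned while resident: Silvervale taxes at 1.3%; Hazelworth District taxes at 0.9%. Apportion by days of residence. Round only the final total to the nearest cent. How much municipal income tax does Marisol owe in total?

Silvervale, 1 January – 28 January 2001: 28 days → £133,000 × 1.3% × 28/365 = £132.6356
Hazelworth District, 29 January – 31 December 2001: 337 days → £133,000 × 0.9% × 337/365 = £1,105.1753
Total = £1,237.8110

£1,237.81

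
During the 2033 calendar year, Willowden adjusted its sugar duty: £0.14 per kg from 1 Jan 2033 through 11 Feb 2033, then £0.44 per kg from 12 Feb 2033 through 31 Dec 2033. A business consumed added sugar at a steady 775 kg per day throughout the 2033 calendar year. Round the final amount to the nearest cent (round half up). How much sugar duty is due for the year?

£114700.00

1 Jan – 11 Feb 2033: 42 days × 775 kg/day = 32,550 kg at £0.14/kg → £4557.00
12 Feb – 31 Dec 2033: 323 days × 775 kg/day = 250,325 kg at £0.44/kg → £110143.00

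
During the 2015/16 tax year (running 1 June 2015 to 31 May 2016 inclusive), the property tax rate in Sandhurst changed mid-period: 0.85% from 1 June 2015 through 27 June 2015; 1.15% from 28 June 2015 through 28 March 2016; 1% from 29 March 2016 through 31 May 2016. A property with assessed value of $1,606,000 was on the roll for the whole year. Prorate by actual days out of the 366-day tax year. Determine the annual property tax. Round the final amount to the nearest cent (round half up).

1 June – 27 June 2015: 27 days at 0.85% → $1,606,000 × 0.85% × 27/366 = $1,007.0410
28 June 2015 – 28 March 2016: 275 days at 1.15% → $1,606,000 × 1.15% × 275/366 = $13,876.9809
29 March – 31 May 2016: 64 days at 1% → $1,606,000 × 1% × 64/366 = $2,808.3060
Total = $17,692.3279

$17,692.33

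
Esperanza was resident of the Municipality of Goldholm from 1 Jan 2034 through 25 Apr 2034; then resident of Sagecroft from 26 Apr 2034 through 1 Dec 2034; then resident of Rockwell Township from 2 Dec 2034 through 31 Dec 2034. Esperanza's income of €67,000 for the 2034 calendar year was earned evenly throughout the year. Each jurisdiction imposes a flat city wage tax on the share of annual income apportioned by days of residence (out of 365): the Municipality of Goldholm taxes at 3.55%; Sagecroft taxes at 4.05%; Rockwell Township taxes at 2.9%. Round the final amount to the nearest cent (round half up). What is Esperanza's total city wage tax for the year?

The Municipality of Goldholm, 1 Jan – 25 Apr 2034: 115 days → €67,000 × 3.55% × 115/365 = €749.3904
Sagecroft, 26 Apr – 1 Dec 2034: 220 days → €67,000 × 4.05% × 220/365 = €1,635.5342
Rockwell Township, 2 Dec – 31 Dec 2034: 30 days → €67,000 × 2.9% × 30/365 = €159.6986
Total = €2,544.6233

€2,544.62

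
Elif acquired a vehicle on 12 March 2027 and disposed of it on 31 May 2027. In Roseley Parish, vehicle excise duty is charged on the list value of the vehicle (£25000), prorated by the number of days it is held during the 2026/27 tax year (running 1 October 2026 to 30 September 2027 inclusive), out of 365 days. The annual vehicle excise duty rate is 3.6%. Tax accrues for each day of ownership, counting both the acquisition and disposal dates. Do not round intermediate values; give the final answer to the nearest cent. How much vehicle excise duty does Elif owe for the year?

£199.73

Days held (12 March – 31 May 2027): 81 out of 365
Tax = £25000 × 3.6% × 81/365 = £199.7260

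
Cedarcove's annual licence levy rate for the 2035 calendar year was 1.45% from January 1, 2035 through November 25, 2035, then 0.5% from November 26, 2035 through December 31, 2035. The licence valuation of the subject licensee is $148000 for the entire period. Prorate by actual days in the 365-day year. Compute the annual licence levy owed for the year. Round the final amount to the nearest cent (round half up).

$2007.33

January 1 – November 25, 2035: 329 days at 1.45% → $148000 × 1.45% × 329/365 = $1934.3397
November 26 – December 31, 2035: 36 days at 0.5% → $148000 × 0.5% × 36/365 = $72.9863
Total = $2007.3260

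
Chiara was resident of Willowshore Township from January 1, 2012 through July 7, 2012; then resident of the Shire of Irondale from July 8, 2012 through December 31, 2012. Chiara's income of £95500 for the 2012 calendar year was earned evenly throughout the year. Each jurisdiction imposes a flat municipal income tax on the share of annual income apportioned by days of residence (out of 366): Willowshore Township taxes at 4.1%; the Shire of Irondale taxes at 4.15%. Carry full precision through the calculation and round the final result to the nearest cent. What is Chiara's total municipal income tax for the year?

£3938.59

Willowshore Township, January 1 – July 7, 2012: 189 days → £95500 × 4.1% × 189/366 = £2021.9385
The Shire of Irondale, July 8 – December 31, 2012: 177 days → £95500 × 4.15% × 177/366 = £1916.6537
Total = £3938.5922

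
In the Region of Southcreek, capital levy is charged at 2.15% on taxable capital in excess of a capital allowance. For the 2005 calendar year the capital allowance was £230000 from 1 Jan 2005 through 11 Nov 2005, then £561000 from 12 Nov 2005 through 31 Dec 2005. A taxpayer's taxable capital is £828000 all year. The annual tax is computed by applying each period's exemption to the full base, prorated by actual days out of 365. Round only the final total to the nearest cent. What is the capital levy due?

1 Jan – 11 Nov 2005: 315 days, exemption £230000 → (£828000 − £230000) × 2.15% × 315/365 = £11095.7671
12 Nov – 31 Dec 2005: 50 days, exemption £561000 → (£828000 − £561000) × 2.15% × 50/365 = £786.3699
Total = £11882.1370

£11882.14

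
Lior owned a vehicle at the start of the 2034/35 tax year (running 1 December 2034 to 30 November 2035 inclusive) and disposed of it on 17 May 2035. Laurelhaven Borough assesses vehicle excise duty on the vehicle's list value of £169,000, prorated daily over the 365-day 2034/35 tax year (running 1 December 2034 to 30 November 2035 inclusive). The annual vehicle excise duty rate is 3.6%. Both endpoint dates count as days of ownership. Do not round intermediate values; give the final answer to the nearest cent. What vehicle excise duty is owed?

Days held (1 Dec 2034 – 17 May 2035): 168 out of 365
Tax = £169,000 × 3.6% × 168/365 = £2,800.3068

£2,800.31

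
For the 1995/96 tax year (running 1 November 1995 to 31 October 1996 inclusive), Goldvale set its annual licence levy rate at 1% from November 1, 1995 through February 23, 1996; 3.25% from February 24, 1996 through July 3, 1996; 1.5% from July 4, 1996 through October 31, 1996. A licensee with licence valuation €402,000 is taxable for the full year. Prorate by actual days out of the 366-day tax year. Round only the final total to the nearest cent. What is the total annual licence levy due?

November 1, 1995 – February 23, 1996: 115 days at 1% → €402,000 × 1% × 115/366 = €1,263.1148
February 24 – July 3, 1996: 131 days at 3.25% → €402,000 × 3.25% × 131/366 = €4,676.2705
July 4 – October 31, 1996: 120 days at 1.5% → €402,000 × 1.5% × 120/366 = €1,977.0492
Total = €7,916.4344

€7,916.43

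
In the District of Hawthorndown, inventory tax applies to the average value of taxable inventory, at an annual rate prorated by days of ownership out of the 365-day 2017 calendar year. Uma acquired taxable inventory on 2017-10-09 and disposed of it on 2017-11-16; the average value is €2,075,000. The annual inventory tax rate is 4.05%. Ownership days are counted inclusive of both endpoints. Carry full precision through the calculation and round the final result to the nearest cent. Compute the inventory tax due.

€8,979.35

Days held (2017-10-09 to 2017-11-16): 39 out of 365
Tax = €2,075,000 × 4.05% × 39/365 = €8,979.3493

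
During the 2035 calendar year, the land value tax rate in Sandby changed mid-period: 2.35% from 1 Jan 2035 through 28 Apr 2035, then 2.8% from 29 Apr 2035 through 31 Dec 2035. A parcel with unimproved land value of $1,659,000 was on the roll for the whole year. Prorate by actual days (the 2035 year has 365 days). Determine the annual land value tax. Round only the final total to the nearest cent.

$44,038.50

1 Jan – 28 Apr 2035: 118 days at 2.35% → $1,659,000 × 2.35% × 118/365 = $12,603.8548
29 Apr – 31 Dec 2035: 247 days at 2.8% → $1,659,000 × 2.8% × 247/365 = $31,434.6411
Total = $44,038.4959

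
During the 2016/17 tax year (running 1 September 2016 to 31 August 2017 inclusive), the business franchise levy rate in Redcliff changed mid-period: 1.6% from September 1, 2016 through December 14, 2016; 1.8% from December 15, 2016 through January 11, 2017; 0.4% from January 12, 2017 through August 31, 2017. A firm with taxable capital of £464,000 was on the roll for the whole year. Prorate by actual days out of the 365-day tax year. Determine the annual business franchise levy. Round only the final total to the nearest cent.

September 1 – December 14, 2016: 105 days at 1.6% → £464,000 × 1.6% × 105/365 = £2,135.6712
December 15, 2016 – January 11, 2017: 28 days at 1.8% → £464,000 × 1.8% × 28/365 = £640.7014
January 12 – August 31, 2017: 232 days at 0.4% → £464,000 × 0.4% × 232/365 = £1,179.7041
Total = £3,956.0767

£3,956.08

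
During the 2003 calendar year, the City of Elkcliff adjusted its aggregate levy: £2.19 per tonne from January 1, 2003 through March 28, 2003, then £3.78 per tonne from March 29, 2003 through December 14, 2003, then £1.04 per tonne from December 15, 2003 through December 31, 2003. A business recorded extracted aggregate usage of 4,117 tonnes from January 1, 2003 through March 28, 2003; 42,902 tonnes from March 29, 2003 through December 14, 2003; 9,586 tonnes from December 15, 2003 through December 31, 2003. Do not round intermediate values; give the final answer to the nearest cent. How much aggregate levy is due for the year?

£181,155.23

January 1 – March 28, 2003: 4,117 tonnes at £2.19/tonne → £9,016.23
March 29 – December 14, 2003: 42,902 tonnes at £3.78/tonne → £162,169.56
December 15 – December 31, 2003: 9,586 tonnes at £1.04/tonne → £9,969.44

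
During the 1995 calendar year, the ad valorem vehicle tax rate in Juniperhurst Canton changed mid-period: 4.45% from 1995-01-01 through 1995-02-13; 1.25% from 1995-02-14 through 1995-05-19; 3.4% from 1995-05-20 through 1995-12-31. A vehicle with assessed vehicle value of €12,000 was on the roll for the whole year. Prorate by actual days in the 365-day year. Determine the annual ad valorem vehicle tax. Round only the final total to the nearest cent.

1995-01-01 to 1995-02-13: 44 days at 4.45% → €12,000 × 4.45% × 44/365 = €64.3726
1995-02-14 to 1995-05-19: 95 days at 1.25% → €12,000 × 1.25% × 95/365 = €39.0411
1995-05-20 to 1995-12-31: 226 days at 3.4% → €12,000 × 3.4% × 226/365 = €252.6247
Total = €356.0384

€356.04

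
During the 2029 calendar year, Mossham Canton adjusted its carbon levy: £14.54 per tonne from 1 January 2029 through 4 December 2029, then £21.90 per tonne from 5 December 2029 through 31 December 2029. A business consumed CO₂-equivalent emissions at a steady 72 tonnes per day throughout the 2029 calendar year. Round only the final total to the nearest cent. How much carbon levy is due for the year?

1 January – 4 December 2029: 338 days × 72 tonnes/day = 24,336 tonnes at £14.54/tonne → £353845.44
5 December – 31 December 2029: 27 days × 72 tonnes/day = 1,944 tonnes at £21.90/tonne → £42573.60

£396419.04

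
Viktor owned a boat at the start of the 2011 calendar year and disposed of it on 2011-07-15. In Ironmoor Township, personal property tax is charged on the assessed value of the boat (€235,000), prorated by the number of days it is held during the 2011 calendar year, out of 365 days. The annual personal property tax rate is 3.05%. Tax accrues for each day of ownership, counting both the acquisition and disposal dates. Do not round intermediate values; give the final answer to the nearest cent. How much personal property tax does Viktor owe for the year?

Days held (2011-01-01 to 2011-07-15): 196 out of 365
Tax = €235,000 × 3.05% × 196/365 = €3,848.8493

€3,848.85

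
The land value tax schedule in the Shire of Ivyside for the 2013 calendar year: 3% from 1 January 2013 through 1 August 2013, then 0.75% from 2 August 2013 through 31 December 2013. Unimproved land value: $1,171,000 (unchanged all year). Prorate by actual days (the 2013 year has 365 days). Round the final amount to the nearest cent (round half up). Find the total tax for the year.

$24,157.89

1 January – 1 August 2013: 213 days at 3% → $1,171,000 × 3% × 213/365 = $20,500.5205
2 August – 31 December 2013: 152 days at 0.75% → $1,171,000 × 0.75% × 152/365 = $3,657.3699
Total = $24,157.8904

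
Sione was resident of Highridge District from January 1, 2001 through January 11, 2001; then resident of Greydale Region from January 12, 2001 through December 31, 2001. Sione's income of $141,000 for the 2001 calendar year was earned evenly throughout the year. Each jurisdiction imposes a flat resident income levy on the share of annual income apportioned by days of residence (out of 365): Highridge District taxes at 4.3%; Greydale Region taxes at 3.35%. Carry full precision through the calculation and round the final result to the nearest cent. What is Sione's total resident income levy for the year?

$4,763.87

Highridge District, January 1 – January 11, 2001: 11 days → $141,000 × 4.3% × 11/365 = $182.7205
Greydale Region, January 12 – December 31, 2001: 354 days → $141,000 × 3.35% × 354/365 = $4,581.1479
Total = $4,763.8685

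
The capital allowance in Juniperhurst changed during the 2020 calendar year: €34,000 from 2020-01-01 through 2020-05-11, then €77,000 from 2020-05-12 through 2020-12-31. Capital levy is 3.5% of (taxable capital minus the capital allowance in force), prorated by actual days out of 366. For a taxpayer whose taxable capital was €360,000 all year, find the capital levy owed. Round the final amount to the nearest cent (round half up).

2020-01-01 to 2020-05-11: 132 days, exemption €34,000 → (€360,000 − €34,000) × 3.5% × 132/366 = €4,115.0820
2020-05-12 to 2020-12-31: 234 days, exemption €77,000 → (€360,000 − €77,000) × 3.5% × 234/366 = €6,332.7049
Total = €10,447.7869

€10,447.79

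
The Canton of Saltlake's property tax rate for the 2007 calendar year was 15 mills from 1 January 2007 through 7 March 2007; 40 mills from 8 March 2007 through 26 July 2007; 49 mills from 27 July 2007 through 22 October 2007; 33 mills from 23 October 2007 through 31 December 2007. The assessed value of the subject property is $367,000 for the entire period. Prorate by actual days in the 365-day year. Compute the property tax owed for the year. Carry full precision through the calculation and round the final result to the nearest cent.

$13,324.61

1 January – 7 March 2007: 66 days at 15 mills → $367,000 × 1.5% × 66/365 = $995.4247
8 March – 26 July 2007: 141 days at 40 mills → $367,000 × 4% × 141/365 = $5,670.9041
27 July – 22 October 2007: 88 days at 49 mills → $367,000 × 4.9% × 88/365 = $4,335.6274
23 October – 31 December 2007: 70 days at 33 mills → $367,000 × 3.3% × 70/365 = $2,322.6575
Total = $13,324.6137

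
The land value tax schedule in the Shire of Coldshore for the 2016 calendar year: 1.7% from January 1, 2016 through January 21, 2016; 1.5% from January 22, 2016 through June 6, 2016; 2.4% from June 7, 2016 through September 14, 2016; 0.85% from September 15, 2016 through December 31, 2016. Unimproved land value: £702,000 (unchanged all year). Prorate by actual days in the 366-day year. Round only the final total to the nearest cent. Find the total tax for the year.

January 1 – January 21, 2016: 21 days at 1.7% → £702,000 × 1.7% × 21/366 = £684.7377
January 22 – June 6, 2016: 137 days at 1.5% → £702,000 × 1.5% × 137/366 = £3,941.5574
June 7 – September 14, 2016: 100 days at 2.4% → £702,000 × 2.4% × 100/366 = £4,603.2787
September 15 – December 31, 2016: 108 days at 0.85% → £702,000 × 0.85% × 108/366 = £1,760.7541
Total = £10,990.3279

£10,990.33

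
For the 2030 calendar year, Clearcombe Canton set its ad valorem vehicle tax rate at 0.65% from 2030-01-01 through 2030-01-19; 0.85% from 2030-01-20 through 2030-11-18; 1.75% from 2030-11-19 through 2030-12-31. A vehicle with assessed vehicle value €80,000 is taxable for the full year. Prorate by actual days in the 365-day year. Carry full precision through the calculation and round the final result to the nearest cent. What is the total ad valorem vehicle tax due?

2030-01-01 to 2030-01-19: 19 days at 0.65% → €80,000 × 0.65% × 19/365 = €27.0685
2030-01-20 to 2030-11-18: 303 days at 0.85% → €80,000 × 0.85% × 303/365 = €564.4932
2030-11-19 to 2030-12-31: 43 days at 1.75% → €80,000 × 1.75% × 43/365 = €164.9315
Total = €756.4932

€756.49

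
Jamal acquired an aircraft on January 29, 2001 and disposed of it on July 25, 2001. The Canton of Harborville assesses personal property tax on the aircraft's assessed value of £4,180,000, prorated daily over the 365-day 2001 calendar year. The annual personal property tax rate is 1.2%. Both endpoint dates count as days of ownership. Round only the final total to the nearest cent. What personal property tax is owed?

£24,461.59

Days held (January 29 – July 25, 2001): 178 out of 365
Tax = £4,180,000 × 1.2% × 178/365 = £24,461.5890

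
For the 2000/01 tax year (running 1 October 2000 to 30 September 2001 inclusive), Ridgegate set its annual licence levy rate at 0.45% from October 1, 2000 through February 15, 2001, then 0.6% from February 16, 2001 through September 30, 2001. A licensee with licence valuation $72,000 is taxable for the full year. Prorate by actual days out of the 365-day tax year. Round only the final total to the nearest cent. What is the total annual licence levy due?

$391.17

October 1, 2000 – February 15, 2001: 138 days at 0.45% → $72,000 × 0.45% × 138/365 = $122.4986
February 16 – September 30, 2001: 227 days at 0.6% → $72,000 × 0.6% × 227/365 = $268.6685
Total = $391.1671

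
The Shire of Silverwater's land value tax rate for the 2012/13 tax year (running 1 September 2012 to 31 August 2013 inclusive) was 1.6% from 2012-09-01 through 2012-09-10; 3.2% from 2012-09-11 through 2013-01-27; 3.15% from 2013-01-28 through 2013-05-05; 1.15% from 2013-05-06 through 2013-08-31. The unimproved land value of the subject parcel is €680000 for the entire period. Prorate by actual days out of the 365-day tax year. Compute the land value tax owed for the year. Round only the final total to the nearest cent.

2012-09-01 to 2012-09-10: 10 days at 1.6% → €680000 × 1.6% × 10/365 = €298.0822
2012-09-11 to 2013-01-27: 139 days at 3.2% → €680000 × 3.2% × 139/365 = €8286.6849
2013-01-28 to 2013-05-05: 98 days at 3.15% → €680000 × 3.15% × 98/365 = €5751.1233
2013-05-06 to 2013-08-31: 118 days at 1.15% → €680000 × 1.15% × 118/365 = €2528.1096
Total = €16864.0000

€16864.00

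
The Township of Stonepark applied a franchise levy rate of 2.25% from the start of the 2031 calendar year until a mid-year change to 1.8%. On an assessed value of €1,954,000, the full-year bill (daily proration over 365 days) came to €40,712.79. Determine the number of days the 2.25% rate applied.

Let d = days at the first rate; then 365 − d days at the second rate.
€1,954,000 × [2.25%·d + 1.8%·(365−d)] / 365 = €40,712.79
Solving gives d = 230, so the new rate took effect on 19 August 2031.

230 days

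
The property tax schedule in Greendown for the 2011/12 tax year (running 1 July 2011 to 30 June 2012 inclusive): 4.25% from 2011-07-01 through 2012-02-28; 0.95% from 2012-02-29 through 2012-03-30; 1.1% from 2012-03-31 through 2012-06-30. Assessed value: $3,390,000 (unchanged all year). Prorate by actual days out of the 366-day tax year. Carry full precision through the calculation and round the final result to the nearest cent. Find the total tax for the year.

2011-07-01 to 2012-02-28: 243 days at 4.25% → $3,390,000 × 4.25% × 243/366 = $95,656.3525
2012-02-29 to 2012-03-30: 31 days at 0.95% → $3,390,000 × 0.95% × 31/366 = $2,727.7459
2012-03-31 to 2012-06-30: 92 days at 1.1% → $3,390,000 × 1.1% × 92/366 = $9,373.4426
Total = $107,757.5410

$107,757.54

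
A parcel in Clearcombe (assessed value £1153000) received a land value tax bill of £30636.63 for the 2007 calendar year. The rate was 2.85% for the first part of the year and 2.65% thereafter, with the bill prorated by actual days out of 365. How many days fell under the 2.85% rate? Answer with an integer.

Let d = days at the first rate; then 365 − d days at the second rate.
£1153000 × [2.85%·d + 2.65%·(365−d)] / 365 = £30636.63
Solving gives d = 13, so the new rate took effect on 14 Jan 2007.

13 days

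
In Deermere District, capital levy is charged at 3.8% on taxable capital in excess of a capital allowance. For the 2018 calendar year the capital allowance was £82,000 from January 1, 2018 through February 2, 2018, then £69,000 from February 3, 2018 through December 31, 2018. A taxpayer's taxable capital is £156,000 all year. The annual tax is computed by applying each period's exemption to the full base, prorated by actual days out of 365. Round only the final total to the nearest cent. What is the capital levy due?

January 1 – February 2, 2018: 33 days, exemption £82,000 → (£156,000 − £82,000) × 3.8% × 33/365 = £254.2356
February 3 – December 31, 2018: 332 days, exemption £69,000 → (£156,000 − £69,000) × 3.8% × 332/365 = £3,007.1014
Total = £3,261.3370

£3,261.34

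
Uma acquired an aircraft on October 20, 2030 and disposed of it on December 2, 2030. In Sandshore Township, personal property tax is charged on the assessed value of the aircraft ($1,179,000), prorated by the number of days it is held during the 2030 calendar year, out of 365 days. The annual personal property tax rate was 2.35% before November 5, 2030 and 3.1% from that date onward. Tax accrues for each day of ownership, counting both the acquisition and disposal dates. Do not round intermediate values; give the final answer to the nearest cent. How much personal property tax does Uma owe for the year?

October 20 – November 4, 2030: 16 days at 2.35% → $1,179,000 × 2.35% × 16/365 = $1,214.5315
November 5 – December 2, 2030: 28 days at 3.1% → $1,179,000 × 3.1% × 28/365 = $2,803.7589
Total = $4,018.2904

$4,018.29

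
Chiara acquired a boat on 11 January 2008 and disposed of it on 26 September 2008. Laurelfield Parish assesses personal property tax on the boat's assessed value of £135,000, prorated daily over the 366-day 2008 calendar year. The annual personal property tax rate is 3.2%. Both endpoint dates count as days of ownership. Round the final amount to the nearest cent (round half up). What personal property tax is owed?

£3,068.85

Days held (11 January – 26 September 2008): 260 out of 366
Tax = £135,000 × 3.2% × 260/366 = £3,068.8525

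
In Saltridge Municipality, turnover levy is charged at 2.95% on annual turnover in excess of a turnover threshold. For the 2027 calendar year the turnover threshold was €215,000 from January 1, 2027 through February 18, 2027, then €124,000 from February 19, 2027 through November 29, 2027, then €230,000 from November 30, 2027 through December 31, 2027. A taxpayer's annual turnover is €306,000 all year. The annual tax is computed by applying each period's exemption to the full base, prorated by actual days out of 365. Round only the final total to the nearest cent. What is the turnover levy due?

January 1 – February 18, 2027: 49 days, exemption €215,000 → (€306,000 − €215,000) × 2.95% × 49/365 = €360.3849
February 19 – November 29, 2027: 284 days, exemption €124,000 → (€306,000 − €124,000) × 2.95% × 284/365 = €4,177.5233
November 30 – December 31, 2027: 32 days, exemption €230,000 → (€306,000 − €230,000) × 2.95% × 32/365 = €196.5589
Total = €4,734.4671

€4,734.47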